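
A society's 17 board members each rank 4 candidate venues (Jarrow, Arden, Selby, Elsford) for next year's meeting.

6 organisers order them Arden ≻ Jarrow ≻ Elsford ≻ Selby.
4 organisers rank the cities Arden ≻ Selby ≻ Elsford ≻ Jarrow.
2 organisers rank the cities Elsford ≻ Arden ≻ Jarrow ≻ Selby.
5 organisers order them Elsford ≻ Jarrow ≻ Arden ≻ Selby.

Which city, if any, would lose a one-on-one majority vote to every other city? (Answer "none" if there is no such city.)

Selby

Head-to-head results (17 organisers):
Jarrow vs Arden: Jarrow preferred on 5 ballots; Arden wins 12–5.
Jarrow vs Selby: Jarrow wins 13–4.
Jarrow vs Elsford: Jarrow is ranked higher on 6 ballots, Elsford on 11. Elsford wins 11–6.
Arden vs Selby: 17 to 0, Arden.
Arden vs Elsford: Arden, 10–7.
Selby vs Elsford: 4 to 13, Elsford.
Selby is beaten in every head-to-head and is the Condorcet loser.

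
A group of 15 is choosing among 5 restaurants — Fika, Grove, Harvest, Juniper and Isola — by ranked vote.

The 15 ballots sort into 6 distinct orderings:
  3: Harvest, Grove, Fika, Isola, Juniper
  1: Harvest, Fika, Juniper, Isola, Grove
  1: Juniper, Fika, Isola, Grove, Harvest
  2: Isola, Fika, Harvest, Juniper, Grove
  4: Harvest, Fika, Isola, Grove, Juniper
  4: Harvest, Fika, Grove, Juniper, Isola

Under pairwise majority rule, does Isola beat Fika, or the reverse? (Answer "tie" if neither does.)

Fika

Ballots ranking Isola above Fika: 2.
Ballots ranking Fika above Isola: 15 − 2 = 13.
Fika wins the head-to-head 13–2.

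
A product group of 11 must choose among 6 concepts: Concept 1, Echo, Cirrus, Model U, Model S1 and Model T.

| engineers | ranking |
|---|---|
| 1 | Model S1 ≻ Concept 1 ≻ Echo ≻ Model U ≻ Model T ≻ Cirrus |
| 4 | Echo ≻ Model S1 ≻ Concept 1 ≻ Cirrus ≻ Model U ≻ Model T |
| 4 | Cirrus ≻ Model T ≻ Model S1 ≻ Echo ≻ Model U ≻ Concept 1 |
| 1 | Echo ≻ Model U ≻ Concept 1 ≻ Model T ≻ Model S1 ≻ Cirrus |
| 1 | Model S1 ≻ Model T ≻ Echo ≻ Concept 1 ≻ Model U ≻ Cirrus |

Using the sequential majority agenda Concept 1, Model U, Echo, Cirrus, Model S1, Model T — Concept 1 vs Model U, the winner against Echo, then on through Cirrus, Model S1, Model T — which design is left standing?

Model S1

Round 1: Concept 1 vs Model U — 6–5, Concept 1 advances.
Round 2: Concept 1 vs Echo — 1–10, Echo advances.
Round 3: Echo vs Cirrus — 7–4, Echo advances.
Round 4: Echo vs Model S1 — 5–6, Model S1 advances.
Round 5: Model S1 vs Model T — 6–5, Model S1 advances.
The agenda winner is Model S1.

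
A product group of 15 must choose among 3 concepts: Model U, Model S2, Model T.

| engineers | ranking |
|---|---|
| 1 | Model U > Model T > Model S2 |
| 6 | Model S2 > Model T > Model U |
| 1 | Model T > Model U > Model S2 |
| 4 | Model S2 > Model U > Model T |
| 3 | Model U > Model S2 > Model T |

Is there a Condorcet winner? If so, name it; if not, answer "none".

Model S2

Pairwise majorities:
Model U vs Model S2: 1+1+3 = 5 for Model U, 10 for Model S2 — Model S2 by 10–5.
Model U vs Model T: 1+4+3 = 8 for Model U, 7 for Model T — Model U by 8–7.
Model S2 vs Model T: 6+4+3 = 13 for Model S2, 2 for Model T — Model S2 by 13–2.
Model S2 defeats every rival head-to-head and is the Condorcet winner.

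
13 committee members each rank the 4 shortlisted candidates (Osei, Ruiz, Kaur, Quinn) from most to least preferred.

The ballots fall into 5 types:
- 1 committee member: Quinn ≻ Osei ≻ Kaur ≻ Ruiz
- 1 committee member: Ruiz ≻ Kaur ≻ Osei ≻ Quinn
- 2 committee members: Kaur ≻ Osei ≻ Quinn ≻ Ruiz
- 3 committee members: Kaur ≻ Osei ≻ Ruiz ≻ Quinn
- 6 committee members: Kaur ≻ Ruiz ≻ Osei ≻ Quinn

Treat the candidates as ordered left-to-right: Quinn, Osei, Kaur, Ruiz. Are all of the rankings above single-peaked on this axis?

Axis positions: Quinn=1, Osei=2, Kaur=3, Ruiz=4.
Type 1 (peak Quinn at position 1): ranking walks positions 1-2-3-4, expanding outward from the peak — single-peaked.
Type 2 (peak Ruiz at position 4): ranking walks positions 4-3-2-1, expanding outward from the peak — single-peaked.
Type 3 (peak Kaur at position 3): ranking walks positions 3-2-1-4, expanding outward from the peak — single-peaked.
Type 4 (peak Kaur at position 3): ranking walks positions 3-2-4-1, expanding outward from the peak — single-peaked.
Type 5 (peak Kaur at position 3): ranking walks positions 3-4-2-1, expanding outward from the peak — single-peaked.
Every ranking is single-peaked on this axis.

yes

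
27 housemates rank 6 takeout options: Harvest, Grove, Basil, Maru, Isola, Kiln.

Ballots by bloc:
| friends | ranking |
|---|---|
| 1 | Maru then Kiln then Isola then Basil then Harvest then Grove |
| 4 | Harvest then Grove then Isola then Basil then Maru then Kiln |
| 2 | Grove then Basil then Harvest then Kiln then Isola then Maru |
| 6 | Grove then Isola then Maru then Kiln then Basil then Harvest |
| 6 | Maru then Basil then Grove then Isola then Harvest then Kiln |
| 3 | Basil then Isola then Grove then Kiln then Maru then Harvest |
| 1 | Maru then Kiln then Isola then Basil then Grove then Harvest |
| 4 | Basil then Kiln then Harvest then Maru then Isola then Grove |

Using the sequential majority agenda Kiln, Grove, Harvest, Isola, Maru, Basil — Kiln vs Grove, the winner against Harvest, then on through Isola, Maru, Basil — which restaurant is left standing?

Round 1: Kiln vs Grove — 6–21, Grove advances.
Round 2: Grove vs Harvest — 18–9, Grove advances.
Round 3: Grove vs Isola — 18–9, Grove advances.
Round 4: Grove vs Maru — 15–12, Grove advances.
Round 5: Grove vs Basil — 12–15, Basil advances.
Basil survives the agenda.

Basil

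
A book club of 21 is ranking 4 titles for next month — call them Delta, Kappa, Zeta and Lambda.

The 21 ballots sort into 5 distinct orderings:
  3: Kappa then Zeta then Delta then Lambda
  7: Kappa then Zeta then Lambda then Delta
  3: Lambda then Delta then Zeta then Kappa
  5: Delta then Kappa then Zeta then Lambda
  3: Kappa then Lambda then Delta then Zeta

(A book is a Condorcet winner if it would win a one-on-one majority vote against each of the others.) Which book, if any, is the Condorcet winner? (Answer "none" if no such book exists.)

Check each pair by majority over 21 ballots:
Delta vs Kappa: 3+5 = 8 for Delta, 13 for Kappa — Kappa by 13–8.
Delta vs Zeta: Delta preferred on 3+5+3 = 11 ballots; Delta wins 11–10.
Delta vs Lambda: Delta is ranked higher on 3+5 = 8 ballots, Lambda on 13. Lambda wins 13–8.
Kappa vs Zeta: 3+7+5+3 = 18 for Kappa, 3 for Zeta — Kappa by 18–3.
Kappa vs Lambda: 18 to 3, Kappa.
Zeta vs Lambda: Zeta is ranked higher on 3+7+5 = 15 ballots, Lambda on 6. Zeta wins 15–6.
Kappa beats each of Delta, Zeta, Lambda — Kappa is the Condorcet winner.

Kappa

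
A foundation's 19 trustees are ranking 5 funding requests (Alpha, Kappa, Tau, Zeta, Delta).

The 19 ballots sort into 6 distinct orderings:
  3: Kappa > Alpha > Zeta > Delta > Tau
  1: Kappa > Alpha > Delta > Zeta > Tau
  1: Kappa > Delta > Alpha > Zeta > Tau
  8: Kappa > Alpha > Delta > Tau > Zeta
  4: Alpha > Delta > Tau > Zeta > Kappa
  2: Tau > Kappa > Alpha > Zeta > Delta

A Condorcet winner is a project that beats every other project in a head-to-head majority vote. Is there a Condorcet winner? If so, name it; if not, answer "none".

Kappa

Pairwise majorities:
Alpha vs Kappa: Kappa, 15–4.
Alpha vs Tau: Alpha, 17–2.
Alpha vs Zeta: Alpha, 19–0.
Alpha–Delta: Alpha 18–1.
Kappa vs Tau: Kappa, 13–6.
Kappa vs Zeta: Kappa, 15–4.
Kappa vs Delta: Kappa, 15–4.
Tau vs Zeta: Tau wins 14–5.
Tau–Delta: Delta 17–2.
Zeta vs Delta: Delta wins 14–5.
Kappa beats each of Alpha, Tau, Zeta, Delta — Kappa is the Condorcet winner.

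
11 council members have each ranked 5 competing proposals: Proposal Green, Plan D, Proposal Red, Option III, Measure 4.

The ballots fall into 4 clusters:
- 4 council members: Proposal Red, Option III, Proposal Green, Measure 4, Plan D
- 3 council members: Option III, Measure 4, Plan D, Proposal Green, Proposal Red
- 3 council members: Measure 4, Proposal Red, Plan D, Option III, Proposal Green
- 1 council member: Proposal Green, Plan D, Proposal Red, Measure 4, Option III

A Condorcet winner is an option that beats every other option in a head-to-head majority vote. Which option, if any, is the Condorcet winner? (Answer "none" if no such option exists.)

Pairwise majorities:
Proposal Green vs Plan D: Proposal Green preferred on 4+1 = 5 ballots; Plan D wins 6–5.
Proposal Green–Proposal Red: Proposal Red 7–4.
Proposal Green vs Option III: Proposal Green preferred on 1 ballot; Option III wins 10–1.
Proposal Green vs Measure 4: Measure 4 wins 6–5.
Plan D vs Proposal Red: 3+1 = 4 for Plan D, 7 for Proposal Red — Proposal Red by 7–4.
Plan D vs Option III: Option III, 7–4.
Plan D vs Measure 4: Measure 4 wins 10–1.
Proposal Red vs Option III: Proposal Red preferred on 4+3+1 = 8 ballots; Proposal Red wins 8–3.
Proposal Red vs Measure 4: 5 to 6, Measure 4.
Option III–Measure 4: Option III 7–4.
Each option drops at least one matchup (Proposal Green loses to Plan D; Plan D loses to Proposal Red; Proposal Red loses to Measure 4; Option III loses to Proposal Red; Measure 4 loses to Option III); the cycle Proposal Red beats Option III beats Measure 4 beats Proposal Red rules out a Condorcet winner.

none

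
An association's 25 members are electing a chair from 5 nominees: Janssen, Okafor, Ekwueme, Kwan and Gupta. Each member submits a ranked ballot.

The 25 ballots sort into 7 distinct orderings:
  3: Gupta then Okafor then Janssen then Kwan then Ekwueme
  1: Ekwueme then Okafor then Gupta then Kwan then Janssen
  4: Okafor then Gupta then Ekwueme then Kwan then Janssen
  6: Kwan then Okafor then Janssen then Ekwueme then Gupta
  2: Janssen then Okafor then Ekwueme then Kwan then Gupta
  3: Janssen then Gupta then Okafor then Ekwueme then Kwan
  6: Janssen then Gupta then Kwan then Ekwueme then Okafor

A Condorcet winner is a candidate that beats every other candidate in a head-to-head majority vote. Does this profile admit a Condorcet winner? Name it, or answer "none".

Okafor

Head-to-head results (25 voters):
Janssen vs Okafor: Janssen preferred on 2+3+6 = 11 ballots; Okafor wins 14–11.
Janssen vs Ekwueme: 3+6+2+3+6 = 20 for Janssen, 5 for Ekwueme — Janssen by 20–5.
Janssen vs Kwan: Janssen is ranked higher on 3+2+3+6 = 14 ballots, Kwan on 11. Janssen wins 14–11.
Janssen vs Gupta: Janssen preferred on 6+2+3+6 = 17 ballots; Janssen wins 17–8.
Okafor vs Ekwueme: 3+4+6+2+3 = 18 for Okafor, 7 for Ekwueme — Okafor by 18–7.
Okafor vs Kwan: 13 to 12, Okafor.
Okafor vs Gupta: Okafor preferred on 1+4+6+2 = 13 ballots; Okafor wins 13–12.
Ekwueme vs Kwan: Ekwueme is ranked higher on 1+4+2+3 = 10 ballots, Kwan on 15. Kwan wins 15–10.
Ekwueme vs Gupta: Ekwueme preferred on 1+6+2 = 9 ballots; Gupta wins 16–9.
Kwan vs Gupta: 6+2 = 8 for Kwan, 17 for Gupta — Gupta by 17–8.
Okafor beats each of Janssen, Ekwueme, Kwan, Gupta — Okafor is the Condorcet winner.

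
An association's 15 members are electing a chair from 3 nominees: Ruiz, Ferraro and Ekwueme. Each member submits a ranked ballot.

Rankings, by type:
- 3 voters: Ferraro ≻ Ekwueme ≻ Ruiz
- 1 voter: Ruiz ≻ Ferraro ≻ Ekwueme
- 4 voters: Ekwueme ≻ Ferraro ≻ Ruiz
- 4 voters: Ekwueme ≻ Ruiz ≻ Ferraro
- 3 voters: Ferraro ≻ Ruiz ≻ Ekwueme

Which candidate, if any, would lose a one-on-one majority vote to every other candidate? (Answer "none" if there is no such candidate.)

Ruiz

Pairwise majorities:
Ruiz vs Ferraro: Ruiz is ranked higher on 1+4 = 5 ballots, Ferraro on 10. Ferraro wins 10–5.
Ruiz vs Ekwueme: Ruiz preferred on 1+3 = 4 ballots; Ekwueme wins 11–4.
Ferraro vs Ekwueme: 3+1+3 = 7 for Ferraro, 8 for Ekwueme — Ekwueme by 8–7.
Ruiz loses to every other candidate — it is the Condorcet loser.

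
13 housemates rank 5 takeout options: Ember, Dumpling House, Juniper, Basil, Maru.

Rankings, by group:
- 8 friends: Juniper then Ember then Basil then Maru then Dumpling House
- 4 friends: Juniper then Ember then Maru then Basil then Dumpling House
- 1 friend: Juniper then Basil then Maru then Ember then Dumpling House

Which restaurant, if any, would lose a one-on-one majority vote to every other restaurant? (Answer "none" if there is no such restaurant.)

Dumpling House

Head-to-head results (13 friends):
Ember–Dumpling House: Ember 13–0.
Ember–Juniper: Juniper 13–0.
Ember vs Basil: Ember preferred on 8+4 = 12 ballots; Ember wins 12–1.
Ember vs Maru: Ember, 12–1.
Dumpling House vs Juniper: Dumpling House is ranked higher on 0 ballots, Juniper on 13. Juniper wins 13–0.
Dumpling House vs Basil: Basil, 13–0.
Dumpling House–Maru: Maru 13–0.
Juniper vs Basil: 13 to 0, Juniper.
Juniper–Maru: Juniper 13–0.
Basil–Maru: Basil 9–4.
Dumpling House is beaten in every head-to-head and is the Condorcet loser.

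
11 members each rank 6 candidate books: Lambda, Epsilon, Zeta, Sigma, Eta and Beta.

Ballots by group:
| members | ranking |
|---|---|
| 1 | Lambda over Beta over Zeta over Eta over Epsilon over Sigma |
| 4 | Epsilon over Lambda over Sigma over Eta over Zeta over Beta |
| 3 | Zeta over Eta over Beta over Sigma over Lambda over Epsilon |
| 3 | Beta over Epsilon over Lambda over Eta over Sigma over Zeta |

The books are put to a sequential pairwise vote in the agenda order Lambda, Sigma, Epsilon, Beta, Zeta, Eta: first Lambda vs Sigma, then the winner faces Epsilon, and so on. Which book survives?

Round 1: Lambda vs Sigma — 8–3, Lambda advances.
Round 2: Lambda vs Epsilon — 4–7, Epsilon advances.
Round 3: Epsilon vs Beta — 4–7, Beta advances.
Round 4: Beta vs Zeta — 4–7, Zeta advances.
Round 5: Zeta vs Eta — 4–7, Eta advances.
Eta survives the agenda.

Eta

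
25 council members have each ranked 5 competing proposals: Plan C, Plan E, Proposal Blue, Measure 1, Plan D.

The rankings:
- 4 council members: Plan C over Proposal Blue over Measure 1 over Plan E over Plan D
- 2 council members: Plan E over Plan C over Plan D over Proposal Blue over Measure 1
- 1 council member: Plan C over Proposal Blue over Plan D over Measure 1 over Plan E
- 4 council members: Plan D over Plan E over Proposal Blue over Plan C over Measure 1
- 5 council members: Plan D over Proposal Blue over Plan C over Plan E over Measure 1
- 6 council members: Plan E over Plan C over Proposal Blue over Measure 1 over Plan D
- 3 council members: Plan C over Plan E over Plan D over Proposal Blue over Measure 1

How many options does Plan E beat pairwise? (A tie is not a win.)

Plan E against each rival (25 council members):
Plan E vs Plan C: Plan E preferred on 2+4+6 = 12 ballots; Plan C wins 13–12.
Plan E–Proposal Blue: Plan E 15–10.
Plan E vs Measure 1: 2+4+5+6+3 = 20 for Plan E, 5 for Measure 1 — Plan E by 20–5.
Plan E vs Plan D: Plan E preferred on 4+2+6+3 = 15 ballots; Plan E wins 15–10.
Plan E beats Proposal Blue, Measure 1, Plan D; loses to Plan C — 3 pairwise wins.

3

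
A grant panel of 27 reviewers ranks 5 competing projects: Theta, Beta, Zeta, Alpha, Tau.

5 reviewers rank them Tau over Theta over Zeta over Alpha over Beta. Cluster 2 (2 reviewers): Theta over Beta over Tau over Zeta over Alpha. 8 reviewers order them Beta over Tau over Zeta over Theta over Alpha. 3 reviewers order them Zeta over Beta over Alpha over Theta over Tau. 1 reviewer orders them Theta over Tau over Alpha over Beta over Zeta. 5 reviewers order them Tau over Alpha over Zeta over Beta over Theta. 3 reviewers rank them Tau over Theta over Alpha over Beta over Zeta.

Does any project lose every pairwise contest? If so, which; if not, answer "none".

none

Pairwise majorities:
Theta vs Beta: Theta is ranked higher on 5+2+1+3 = 11 ballots, Beta on 16. Beta wins 16–11.
Theta–Zeta: Zeta 16–11.
Theta vs Alpha: 5+2+8+1+3 = 19 for Theta, 8 for Alpha — Theta by 19–8.
Theta vs Tau: Tau wins 21–6.
Beta vs Zeta: Beta, 14–13.
Beta vs Alpha: Alpha wins 14–13.
Beta vs Tau: Tau, 14–13.
Zeta vs Alpha: 5+2+8+3 = 18 for Zeta, 9 for Alpha — Zeta by 18–9.
Zeta vs Tau: Zeta preferred on 3 ballots; Tau wins 24–3.
Alpha vs Tau: Tau, 24–3.
Each project has at least one pairwise win (Theta beats Alpha; Beta beats Theta; Zeta beats Theta; Alpha beats Beta; Tau beats Theta) — no Condorcet loser.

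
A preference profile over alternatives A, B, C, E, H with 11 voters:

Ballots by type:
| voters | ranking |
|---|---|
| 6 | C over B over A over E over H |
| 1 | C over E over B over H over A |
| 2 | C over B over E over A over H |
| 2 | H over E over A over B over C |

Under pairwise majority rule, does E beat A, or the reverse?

Ballots ranking E above A: 1 + 2 + 2 = 5.
Ballots ranking A above E: 11 − 5 = 6.
A wins the head-to-head 6–5.

A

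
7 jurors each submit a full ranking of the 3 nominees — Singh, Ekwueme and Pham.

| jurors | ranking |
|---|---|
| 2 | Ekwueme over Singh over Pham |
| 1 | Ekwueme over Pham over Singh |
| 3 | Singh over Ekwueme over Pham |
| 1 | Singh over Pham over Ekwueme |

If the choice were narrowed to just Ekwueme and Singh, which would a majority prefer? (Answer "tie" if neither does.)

Singh

Ballots ranking Ekwueme above Singh: 2 + 1 = 3.
Ballots ranking Singh above Ekwueme: 7 − 3 = 4.
Singh wins the head-to-head 4–3.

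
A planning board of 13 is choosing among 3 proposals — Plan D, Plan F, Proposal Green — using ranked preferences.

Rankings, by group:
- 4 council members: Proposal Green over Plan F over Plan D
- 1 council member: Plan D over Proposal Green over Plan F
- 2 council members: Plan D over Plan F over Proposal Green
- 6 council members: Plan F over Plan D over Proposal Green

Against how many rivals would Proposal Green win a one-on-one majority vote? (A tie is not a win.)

Proposal Green against each rival (13 council members):
Proposal Green vs Plan D: 4 for Proposal Green, 9 for Plan D — Plan D by 9–4.
Proposal Green–Plan F: Plan F 8–5.
Proposal Green beats no one; loses to Plan D, Plan F — 0 pairwise wins.

0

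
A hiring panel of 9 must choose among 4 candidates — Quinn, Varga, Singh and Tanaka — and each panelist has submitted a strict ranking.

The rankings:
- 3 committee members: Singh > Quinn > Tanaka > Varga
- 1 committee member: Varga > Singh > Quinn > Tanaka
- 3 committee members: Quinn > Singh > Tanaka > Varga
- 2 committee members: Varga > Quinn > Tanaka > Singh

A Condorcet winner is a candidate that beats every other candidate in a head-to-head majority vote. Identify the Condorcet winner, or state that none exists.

Quinn

Check each pair by majority over 9 ballots:
Quinn vs Varga: 6 to 3, Quinn.
Quinn–Singh: Quinn 5–4.
Quinn vs Tanaka: 3+1+3+2 = 9 for Quinn, 0 for Tanaka — Quinn by 9–0.
Varga vs Singh: Singh wins 6–3.
Varga vs Tanaka: Tanaka, 6–3.
Singh vs Tanaka: 3+1+3 = 7 for Singh, 2 for Tanaka — Singh by 7–2.
Only Quinn has no losses; Quinn is the Condorcet winner.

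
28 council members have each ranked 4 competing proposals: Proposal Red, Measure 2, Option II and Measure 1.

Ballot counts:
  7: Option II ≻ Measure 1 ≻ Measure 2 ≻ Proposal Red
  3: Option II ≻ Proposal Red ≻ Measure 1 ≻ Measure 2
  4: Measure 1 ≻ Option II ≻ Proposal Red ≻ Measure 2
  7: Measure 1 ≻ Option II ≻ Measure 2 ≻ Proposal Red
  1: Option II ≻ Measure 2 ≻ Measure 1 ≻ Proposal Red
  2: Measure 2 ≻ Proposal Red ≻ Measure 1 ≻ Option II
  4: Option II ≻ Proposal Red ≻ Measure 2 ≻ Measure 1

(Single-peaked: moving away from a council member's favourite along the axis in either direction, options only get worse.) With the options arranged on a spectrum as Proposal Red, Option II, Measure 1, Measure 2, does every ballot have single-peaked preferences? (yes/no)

Axis positions: Proposal Red=1, Option II=2, Measure 1=3, Measure 2=4.
Faction 1 (peak Option II at position 2): ranking walks positions 2-3-4-1, expanding outward from the peak — single-peaked.
Faction 2 (peak Option II at position 2): ranking walks positions 2-1-3-4, expanding outward from the peak — single-peaked.
Faction 3 (peak Measure 1 at position 3): ranking walks positions 3-2-1-4, expanding outward from the peak — single-peaked.
Faction 4 (peak Measure 1 at position 3): ranking walks positions 3-2-4-1, expanding outward from the peak — single-peaked.
Faction 5: ranking walks positions 2-4-3-1; Measure 2 is ranked above Measure 1 even though Measure 1 lies between Measure 2 and the peak Option II on the axis — preferences dip and rise again. Not single-peaked.
Faction 6: ranking walks positions 4-1-3-2; Proposal Red is ranked above Measure 1 even though Measure 1 lies between Proposal Red and the peak Measure 2 on the axis — preferences dip and rise again. Not single-peaked.
Faction 7: ranking walks positions 2-1-4-3; Measure 2 is ranked above Measure 1 even though Measure 1 lies between Measure 2 and the peak Option II on the axis — preferences dip and rise again. Not single-peaked.
Faction 5 violates single-peakedness, so the profile is not single-peaked on this axis.

no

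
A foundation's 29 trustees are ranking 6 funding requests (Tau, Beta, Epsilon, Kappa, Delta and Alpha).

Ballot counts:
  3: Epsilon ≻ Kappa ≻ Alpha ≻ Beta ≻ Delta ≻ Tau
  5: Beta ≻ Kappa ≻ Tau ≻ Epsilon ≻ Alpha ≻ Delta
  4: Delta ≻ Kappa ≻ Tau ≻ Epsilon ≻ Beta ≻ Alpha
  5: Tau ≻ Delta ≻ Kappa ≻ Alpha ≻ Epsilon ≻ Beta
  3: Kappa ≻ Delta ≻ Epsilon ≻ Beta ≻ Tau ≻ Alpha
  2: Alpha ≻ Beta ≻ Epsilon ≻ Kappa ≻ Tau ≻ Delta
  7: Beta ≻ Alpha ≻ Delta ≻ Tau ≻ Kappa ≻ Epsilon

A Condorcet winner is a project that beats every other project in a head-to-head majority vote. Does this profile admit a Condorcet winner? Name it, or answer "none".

none

Check each pair by majority over 29 ballots:
Tau vs Beta: Beta wins 20–9.
Tau vs Epsilon: Tau wins 21–8.
Tau vs Kappa: Kappa wins 17–12.
Tau–Delta: Delta 17–12.
Tau vs Alpha: Tau, 17–12.
Beta vs Epsilon: Epsilon, 15–14.
Beta vs Kappa: Kappa wins 15–14.
Beta vs Delta: Beta wins 17–12.
Beta vs Alpha: Beta wins 19–10.
Epsilon–Kappa: Kappa 24–5.
Epsilon vs Delta: Delta, 19–10.
Epsilon vs Alpha: Epsilon, 15–14.
Kappa vs Delta: Delta wins 16–13.
Kappa vs Alpha: Kappa, 20–9.
Delta vs Alpha: Alpha, 17–12.
Each project drops at least one matchup (Tau loses to Beta; Beta loses to Epsilon; Epsilon loses to Tau; Kappa loses to Delta; Delta loses to Beta; Alpha loses to Tau); the cycle Tau > Epsilon > Beta > Tau rules out a Condorcet winner.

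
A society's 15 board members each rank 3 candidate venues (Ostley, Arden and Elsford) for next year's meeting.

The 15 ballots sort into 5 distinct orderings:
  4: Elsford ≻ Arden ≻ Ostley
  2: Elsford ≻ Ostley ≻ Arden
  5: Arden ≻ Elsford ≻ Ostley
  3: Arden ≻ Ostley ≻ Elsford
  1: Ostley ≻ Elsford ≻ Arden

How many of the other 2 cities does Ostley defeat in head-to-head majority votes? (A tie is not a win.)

0

Ostley against each rival (15 organisers):
Ostley vs Arden: Arden, 12–3.
Ostley vs Elsford: Elsford wins 11–4.
Ostley beats no one; loses to Arden, Elsford — 0 pairwise wins.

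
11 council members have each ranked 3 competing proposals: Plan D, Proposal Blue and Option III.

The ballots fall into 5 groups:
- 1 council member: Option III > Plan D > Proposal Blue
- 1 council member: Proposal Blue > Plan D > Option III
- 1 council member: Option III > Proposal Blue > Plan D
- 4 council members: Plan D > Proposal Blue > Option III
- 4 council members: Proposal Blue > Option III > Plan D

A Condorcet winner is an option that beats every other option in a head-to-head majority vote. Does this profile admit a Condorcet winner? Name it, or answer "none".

Proposal Blue

Check each pair by majority over 11 ballots:
Plan D–Proposal Blue: Proposal Blue 6–5.
Plan D vs Option III: Option III, 6–5.
Proposal Blue–Option III: Proposal Blue 9–2.
Proposal Blue beats each of Plan D, Option III — Proposal Blue is the Condorcet winner.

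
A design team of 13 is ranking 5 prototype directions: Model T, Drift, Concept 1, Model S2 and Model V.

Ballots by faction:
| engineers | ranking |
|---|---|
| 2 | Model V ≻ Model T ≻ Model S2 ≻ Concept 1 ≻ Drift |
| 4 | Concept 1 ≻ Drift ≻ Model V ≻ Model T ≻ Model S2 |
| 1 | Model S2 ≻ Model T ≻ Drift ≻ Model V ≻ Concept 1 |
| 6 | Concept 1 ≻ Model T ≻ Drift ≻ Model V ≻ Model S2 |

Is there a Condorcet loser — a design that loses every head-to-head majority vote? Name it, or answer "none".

Head-to-head results (13 engineers):
Model T vs Drift: 2+1+6 = 9 for Model T, 4 for Drift — Model T by 9–4.
Model T–Concept 1: Concept 1 10–3.
Model T–Model S2: Model T 12–1.
Model T vs Model V: Model T preferred on 1+6 = 7 ballots; Model T wins 7–6.
Drift vs Concept 1: Concept 1, 12–1.
Drift vs Model S2: 4+6 = 10 for Drift, 3 for Model S2 — Drift by 10–3.
Drift vs Model V: Drift preferred on 4+1+6 = 11 ballots; Drift wins 11–2.
Concept 1–Model S2: Concept 1 10–3.
Concept 1 vs Model V: 4+6 = 10 for Concept 1, 3 for Model V — Concept 1 by 10–3.
Model S2–Model V: Model V 12–1.
Only Model S2 has no wins; Model S2 is the Condorcet loser.

Model S2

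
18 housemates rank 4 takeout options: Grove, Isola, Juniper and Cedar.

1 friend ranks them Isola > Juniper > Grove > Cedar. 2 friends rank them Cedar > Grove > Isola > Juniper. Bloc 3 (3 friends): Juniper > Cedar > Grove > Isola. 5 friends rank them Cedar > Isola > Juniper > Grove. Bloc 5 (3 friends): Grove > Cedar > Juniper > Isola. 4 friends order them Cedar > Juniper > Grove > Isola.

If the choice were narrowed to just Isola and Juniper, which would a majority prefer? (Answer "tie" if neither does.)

Juniper

Ballots ranking Isola above Juniper: 1 + 2 + 5 = 8.
Ballots ranking Juniper above Isola: 18 − 8 = 10.
Juniper wins the head-to-head 10–8.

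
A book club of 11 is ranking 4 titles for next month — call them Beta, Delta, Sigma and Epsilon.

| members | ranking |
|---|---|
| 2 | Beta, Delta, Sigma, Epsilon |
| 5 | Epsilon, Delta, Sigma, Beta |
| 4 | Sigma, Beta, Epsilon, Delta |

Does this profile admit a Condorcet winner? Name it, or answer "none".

none

Head-to-head results (11 members):
Beta vs Delta: 6 to 5, Beta.
Beta vs Sigma: 2 to 9, Sigma.
Beta vs Epsilon: Beta preferred on 2+4 = 6 ballots; Beta wins 6–5.
Delta vs Sigma: Delta is ranked higher on 2+5 = 7 ballots, Sigma on 4. Delta wins 7–4.
Delta vs Epsilon: 2 to 9, Epsilon.
Sigma vs Epsilon: Sigma is ranked higher on 2+4 = 6 ballots, Epsilon on 5. Sigma wins 6–5.
Every book loses at least once (Beta loses to Sigma; Delta loses to Beta; Sigma loses to Delta; Epsilon loses to Beta). The majority relation contains the cycle Beta → Delta → Sigma → Beta, so there is no Condorcet winner.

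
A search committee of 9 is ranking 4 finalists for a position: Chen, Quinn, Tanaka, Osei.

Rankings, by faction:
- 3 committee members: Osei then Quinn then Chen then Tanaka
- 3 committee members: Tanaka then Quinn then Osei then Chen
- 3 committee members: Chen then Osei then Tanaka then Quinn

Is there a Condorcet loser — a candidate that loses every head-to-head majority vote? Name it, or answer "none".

none

Head-to-head results (9 committee members):
Chen vs Quinn: Quinn wins 6–3.
Chen vs Tanaka: 3+3 = 6 for Chen, 3 for Tanaka — Chen by 6–3.
Chen vs Osei: Chen is ranked higher on 3 ballots, Osei on 6. Osei wins 6–3.
Quinn vs Tanaka: 3 for Quinn, 6 for Tanaka — Tanaka by 6–3.
Quinn vs Osei: Osei wins 6–3.
Tanaka–Osei: Osei 6–3.
Each candidate has at least one pairwise win (Chen beats Tanaka; Quinn beats Chen; Tanaka beats Quinn; Osei beats Chen) — no Condorcet loser.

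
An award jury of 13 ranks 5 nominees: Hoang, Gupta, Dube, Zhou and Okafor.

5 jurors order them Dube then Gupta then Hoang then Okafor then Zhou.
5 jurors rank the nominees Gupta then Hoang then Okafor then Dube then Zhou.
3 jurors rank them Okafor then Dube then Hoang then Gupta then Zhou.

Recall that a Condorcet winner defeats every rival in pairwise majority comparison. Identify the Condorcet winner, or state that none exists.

Head-to-head results (13 jurors):
Hoang–Gupta: Gupta 10–3.
Hoang vs Dube: Dube wins 8–5.
Hoang vs Zhou: Hoang wins 13–0.
Hoang vs Okafor: Hoang, 10–3.
Gupta vs Dube: Dube, 8–5.
Gupta–Zhou: Gupta 13–0.
Gupta vs Okafor: Gupta, 10–3.
Dube–Zhou: Dube 13–0.
Dube vs Okafor: Okafor wins 8–5.
Zhou vs Okafor: Okafor wins 13–0.
Each nominee drops at least one matchup (Hoang loses to Gupta; Gupta loses to Dube; Dube loses to Okafor; Zhou loses to Hoang; Okafor loses to Hoang); the cycle Hoang > Okafor > Dube > Hoang rules out a Condorcet winner.

none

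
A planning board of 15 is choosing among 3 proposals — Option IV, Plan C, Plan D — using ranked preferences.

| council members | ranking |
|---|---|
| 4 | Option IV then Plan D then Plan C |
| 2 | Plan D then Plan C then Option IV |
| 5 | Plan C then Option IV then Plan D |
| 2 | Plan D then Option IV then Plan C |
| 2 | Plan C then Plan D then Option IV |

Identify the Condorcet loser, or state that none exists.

none

Head-to-head results (15 council members):
Option IV vs Plan C: Option IV preferred on 4+2 = 6 ballots; Plan C wins 9–6.
Option IV vs Plan D: 4+5 = 9 for Option IV, 6 for Plan D — Option IV by 9–6.
Plan C vs Plan D: Plan C is ranked higher on 5+2 = 7 ballots, Plan D on 8. Plan D wins 8–7.
No option is winless: Option IV beats Plan D; Plan C beats Option IV; Plan D beats Plan C. There is no Condorcet loser.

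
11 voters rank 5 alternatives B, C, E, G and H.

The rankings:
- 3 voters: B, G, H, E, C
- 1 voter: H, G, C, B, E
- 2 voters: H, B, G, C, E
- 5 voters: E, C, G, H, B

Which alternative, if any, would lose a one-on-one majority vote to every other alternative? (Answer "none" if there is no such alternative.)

Head-to-head results (11 voters):
B vs C: B is ranked higher on 3+2 = 5 ballots, C on 6. C wins 6–5.
B vs E: B wins 6–5.
B vs G: 3+2 = 5 for B, 6 for G — G by 6–5.
B vs H: B preferred on 3 ballots; H wins 8–3.
C vs E: C is ranked higher on 1+2 = 3 ballots, E on 8. E wins 8–3.
C vs G: G wins 6–5.
C vs H: 5 to 6, H.
E vs G: G wins 6–5.
E vs H: 5 for E, 6 for H — H by 6–5.
G vs H: G wins 8–3.
No alternative is winless: B beats E; C beats B; E beats C; G beats B; H beats B. There is no Condorcet loser.

none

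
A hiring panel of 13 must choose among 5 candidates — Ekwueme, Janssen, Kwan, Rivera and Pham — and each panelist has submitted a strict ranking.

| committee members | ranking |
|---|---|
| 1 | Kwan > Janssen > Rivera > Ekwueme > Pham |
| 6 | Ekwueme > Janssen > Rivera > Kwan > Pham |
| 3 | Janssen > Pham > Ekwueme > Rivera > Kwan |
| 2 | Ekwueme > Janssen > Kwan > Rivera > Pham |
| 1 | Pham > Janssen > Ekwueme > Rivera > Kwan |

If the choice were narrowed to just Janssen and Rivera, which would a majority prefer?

Janssen

Ballots ranking Janssen above Rivera: 1 + 6 + 3 + 2 + 1 = 13.
Ballots ranking Rivera above Janssen: 13 − 13 = 0.
Janssen wins the head-to-head 13–0.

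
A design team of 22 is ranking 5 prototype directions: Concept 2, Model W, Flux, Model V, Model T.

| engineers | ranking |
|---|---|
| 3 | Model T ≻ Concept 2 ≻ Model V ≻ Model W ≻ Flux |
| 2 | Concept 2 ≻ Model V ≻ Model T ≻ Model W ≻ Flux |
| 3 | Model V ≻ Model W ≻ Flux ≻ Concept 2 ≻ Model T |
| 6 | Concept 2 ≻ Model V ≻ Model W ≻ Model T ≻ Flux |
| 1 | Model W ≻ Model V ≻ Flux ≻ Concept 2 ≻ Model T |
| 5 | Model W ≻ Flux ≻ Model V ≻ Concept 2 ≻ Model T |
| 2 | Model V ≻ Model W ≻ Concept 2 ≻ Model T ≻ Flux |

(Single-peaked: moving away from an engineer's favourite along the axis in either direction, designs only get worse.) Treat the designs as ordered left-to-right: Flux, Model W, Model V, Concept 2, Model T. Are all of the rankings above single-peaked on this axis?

Axis positions: Flux=1, Model W=2, Model V=3, Concept 2=4, Model T=5.
Faction 1 (peak Model T at position 5): ranking walks positions 5-4-3-2-1, expanding outward from the peak — single-peaked.
Faction 2 (peak Concept 2 at position 4): ranking walks positions 4-3-5-2-1, expanding outward from the peak — single-peaked.
Faction 3 (peak Model V at position 3): ranking walks positions 3-2-1-4-5, expanding outward from the peak — single-peaked.
Faction 4 (peak Concept 2 at position 4): ranking walks positions 4-3-2-5-1, expanding outward from the peak — single-peaked.
Faction 5 (peak Model W at position 2): ranking walks positions 2-3-1-4-5, expanding outward from the peak — single-peaked.
Faction 6 (peak Model W at position 2): ranking walks positions 2-1-3-4-5, expanding outward from the peak — single-peaked.
Faction 7 (peak Model V at position 3): ranking walks positions 3-2-4-5-1, expanding outward from the peak — single-peaked.
Every ranking is single-peaked on this axis.

yes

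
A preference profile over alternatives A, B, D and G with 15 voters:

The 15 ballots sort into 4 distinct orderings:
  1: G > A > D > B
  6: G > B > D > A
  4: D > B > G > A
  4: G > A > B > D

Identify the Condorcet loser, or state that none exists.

A

Pairwise majorities:
A vs B: B, 10–5.
A vs D: 5 to 10, D.
A vs G: A preferred on 0 ballots; G wins 15–0.
B vs D: B is ranked higher on 6+4 = 10 ballots, D on 5. B wins 10–5.
B vs G: B preferred on 4 ballots; G wins 11–4.
D vs G: G wins 11–4.
A loses to every other alternative — it is the Condorcet loser.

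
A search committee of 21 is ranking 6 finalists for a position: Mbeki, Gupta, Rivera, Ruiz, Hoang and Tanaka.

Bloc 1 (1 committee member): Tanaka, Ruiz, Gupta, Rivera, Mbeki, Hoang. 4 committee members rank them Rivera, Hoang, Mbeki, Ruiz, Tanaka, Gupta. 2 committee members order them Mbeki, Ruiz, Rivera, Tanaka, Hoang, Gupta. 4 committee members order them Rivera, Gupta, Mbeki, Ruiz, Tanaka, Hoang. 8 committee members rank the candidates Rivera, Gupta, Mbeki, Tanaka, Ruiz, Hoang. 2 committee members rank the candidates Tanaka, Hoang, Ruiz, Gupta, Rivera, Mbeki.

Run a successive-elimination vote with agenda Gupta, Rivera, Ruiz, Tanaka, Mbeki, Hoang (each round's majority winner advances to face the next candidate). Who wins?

Rivera

Round 1: Gupta vs Rivera — 3–18, Rivera advances.
Round 2: Rivera vs Ruiz — 16–5, Rivera advances.
Round 3: Rivera vs Tanaka — 18–3, Rivera advances.
Round 4: Rivera vs Mbeki — 19–2, Rivera advances.
Round 5: Rivera vs Hoang — 19–2, Rivera advances.
Rivera survives the agenda.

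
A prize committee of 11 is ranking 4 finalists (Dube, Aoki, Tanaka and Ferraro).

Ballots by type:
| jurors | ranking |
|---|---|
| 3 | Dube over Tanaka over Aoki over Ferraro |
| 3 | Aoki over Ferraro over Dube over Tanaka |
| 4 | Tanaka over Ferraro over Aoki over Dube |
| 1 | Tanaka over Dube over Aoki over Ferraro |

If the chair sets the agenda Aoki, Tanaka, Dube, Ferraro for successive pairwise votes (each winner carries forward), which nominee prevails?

Round 1: Aoki vs Tanaka — 3–8, Tanaka advances.
Round 2: Tanaka vs Dube — 5–6, Dube advances.
Round 3: Dube vs Ferraro — 4–7, Ferraro advances.
The agenda winner is Ferraro.

Ferraro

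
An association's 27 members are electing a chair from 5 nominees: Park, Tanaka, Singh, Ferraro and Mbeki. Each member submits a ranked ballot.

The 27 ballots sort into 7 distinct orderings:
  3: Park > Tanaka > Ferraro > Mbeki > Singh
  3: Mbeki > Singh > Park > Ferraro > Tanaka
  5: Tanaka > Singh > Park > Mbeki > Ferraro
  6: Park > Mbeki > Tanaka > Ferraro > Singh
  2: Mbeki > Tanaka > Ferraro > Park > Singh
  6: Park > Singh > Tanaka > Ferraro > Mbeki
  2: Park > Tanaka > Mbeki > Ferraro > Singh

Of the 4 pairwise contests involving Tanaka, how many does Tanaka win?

3

Tanaka against each rival (27 voters):
Tanaka vs Park: Park, 20–7.
Tanaka vs Singh: Tanaka is ranked higher on 3+5+6+2+2 = 18 ballots, Singh on 9. Tanaka wins 18–9.
Tanaka–Ferraro: Tanaka 24–3.
Tanaka–Mbeki: Tanaka 16–11.
Tanaka beats Singh, Ferraro, Mbeki; loses to Park — 3 pairwise wins.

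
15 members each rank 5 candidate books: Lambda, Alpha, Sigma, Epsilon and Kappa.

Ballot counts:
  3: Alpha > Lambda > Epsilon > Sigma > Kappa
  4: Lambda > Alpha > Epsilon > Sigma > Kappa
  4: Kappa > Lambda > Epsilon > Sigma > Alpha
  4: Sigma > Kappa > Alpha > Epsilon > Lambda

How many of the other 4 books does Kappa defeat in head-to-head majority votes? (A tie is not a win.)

Kappa against each rival (15 members):
Kappa–Lambda: Kappa 8–7.
Kappa vs Alpha: Kappa, 8–7.
Kappa vs Sigma: Kappa is ranked higher on 4 ballots, Sigma on 11. Sigma wins 11–4.
Kappa vs Epsilon: Kappa preferred on 4+4 = 8 ballots; Kappa wins 8–7.
Kappa beats Lambda, Alpha, Epsilon; loses to Sigma — 3 pairwise wins.

3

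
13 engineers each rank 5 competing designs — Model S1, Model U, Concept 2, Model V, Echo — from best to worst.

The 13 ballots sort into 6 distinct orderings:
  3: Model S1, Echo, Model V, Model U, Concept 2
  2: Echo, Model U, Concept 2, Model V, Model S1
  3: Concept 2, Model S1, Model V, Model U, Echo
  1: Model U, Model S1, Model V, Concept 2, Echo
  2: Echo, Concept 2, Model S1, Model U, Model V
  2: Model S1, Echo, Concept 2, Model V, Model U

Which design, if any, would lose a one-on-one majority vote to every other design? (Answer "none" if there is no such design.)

Pairwise majorities:
Model S1 vs Model U: Model S1 preferred on 3+3+2+2 = 10 ballots; Model S1 wins 10–3.
Model S1 vs Concept 2: Model S1 is ranked higher on 3+1+2 = 6 ballots, Concept 2 on 7. Concept 2 wins 7–6.
Model S1 vs Model V: Model S1 wins 11–2.
Model S1 vs Echo: 9 to 4, Model S1.
Model U vs Concept 2: 3+2+1 = 6 for Model U, 7 for Concept 2 — Concept 2 by 7–6.
Model U–Model V: Model V 8–5.
Model U vs Echo: 4 to 9, Echo.
Concept 2–Model V: Concept 2 9–4.
Concept 2 vs Echo: Concept 2 preferred on 3+1 = 4 ballots; Echo wins 9–4.
Model V vs Echo: Echo wins 9–4.
Model U is beaten in every head-to-head and is the Condorcet loser.

Model U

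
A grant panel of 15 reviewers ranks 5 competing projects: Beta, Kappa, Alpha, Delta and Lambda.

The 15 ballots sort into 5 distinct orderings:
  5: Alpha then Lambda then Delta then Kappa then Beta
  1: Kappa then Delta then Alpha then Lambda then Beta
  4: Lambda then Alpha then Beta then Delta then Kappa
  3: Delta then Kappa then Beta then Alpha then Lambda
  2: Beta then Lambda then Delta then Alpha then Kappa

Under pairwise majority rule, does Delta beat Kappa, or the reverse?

Delta

Ballots ranking Delta above Kappa: 5 + 4 + 3 + 2 = 14.
Ballots ranking Kappa above Delta: 15 − 14 = 1.
Delta wins the head-to-head 14–1.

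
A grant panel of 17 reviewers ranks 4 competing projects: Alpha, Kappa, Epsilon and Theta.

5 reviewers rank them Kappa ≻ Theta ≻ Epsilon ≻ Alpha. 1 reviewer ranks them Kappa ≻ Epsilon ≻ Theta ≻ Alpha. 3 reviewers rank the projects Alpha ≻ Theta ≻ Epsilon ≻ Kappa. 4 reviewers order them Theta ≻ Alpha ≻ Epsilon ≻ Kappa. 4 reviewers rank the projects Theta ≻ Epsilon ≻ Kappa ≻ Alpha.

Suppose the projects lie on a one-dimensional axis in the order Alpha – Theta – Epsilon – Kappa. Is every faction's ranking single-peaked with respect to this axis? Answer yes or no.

Axis positions: Alpha=1, Theta=2, Epsilon=3, Kappa=4.
Faction 1: ranking walks positions 4-2-3-1; Theta is ranked above Epsilon even though Epsilon lies between Theta and the peak Kappa on the axis — preferences dip and rise again. Not single-peaked.
Faction 2 (peak Kappa at position 4): ranking walks positions 4-3-2-1, expanding outward from the peak — single-peaked.
Faction 3 (peak Alpha at position 1): ranking walks positions 1-2-3-4, expanding outward from the peak — single-peaked.
Faction 4 (peak Theta at position 2): ranking walks positions 2-1-3-4, expanding outward from the peak — single-peaked.
Faction 5 (peak Theta at position 2): ranking walks positions 2-3-4-1, expanding outward from the peak — single-peaked.
Faction 1 violates single-peakedness, so the profile is not single-peaked on this axis.

no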